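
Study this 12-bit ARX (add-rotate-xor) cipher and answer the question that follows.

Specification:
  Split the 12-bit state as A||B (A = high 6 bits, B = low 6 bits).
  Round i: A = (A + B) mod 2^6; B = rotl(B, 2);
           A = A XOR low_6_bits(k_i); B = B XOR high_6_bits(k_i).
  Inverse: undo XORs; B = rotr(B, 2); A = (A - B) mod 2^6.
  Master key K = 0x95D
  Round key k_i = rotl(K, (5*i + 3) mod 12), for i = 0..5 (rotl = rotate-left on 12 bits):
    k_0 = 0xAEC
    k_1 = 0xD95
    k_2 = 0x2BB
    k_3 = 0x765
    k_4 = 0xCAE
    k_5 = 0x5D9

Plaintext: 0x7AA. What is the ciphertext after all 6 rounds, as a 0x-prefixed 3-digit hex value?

0x50A

s_0 = plaintext = 0x7AA
s_1 = Round(s_0, k_0) = 0x901
s_2 = Round(s_1, k_1) = 0xC32
s_3 = Round(s_2, k_2) = 0x641
s_4 = Round(s_3, k_3) = 0xFD9
s_5 = Round(s_4, k_4) = 0xD97
s_6 = Round(s_5, k_5) = 0x50A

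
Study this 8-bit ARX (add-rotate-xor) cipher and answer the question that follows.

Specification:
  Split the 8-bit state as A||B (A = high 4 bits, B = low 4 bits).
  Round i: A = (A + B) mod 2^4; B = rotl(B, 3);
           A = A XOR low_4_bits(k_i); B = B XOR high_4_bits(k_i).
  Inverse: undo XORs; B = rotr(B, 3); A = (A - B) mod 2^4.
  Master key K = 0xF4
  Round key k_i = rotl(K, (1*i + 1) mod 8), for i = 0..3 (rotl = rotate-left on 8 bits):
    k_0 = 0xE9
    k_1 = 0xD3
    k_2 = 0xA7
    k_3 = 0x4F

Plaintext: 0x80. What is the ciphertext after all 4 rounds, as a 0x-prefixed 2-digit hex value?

s_0 = plaintext = 0x80
s_1 = Round(s_0, k_0) = 0x1E
s_2 = Round(s_1, k_1) = 0xCA
s_3 = Round(s_2, k_2) = 0x1F
s_4 = Round(s_3, k_3) = 0xFB

0xFB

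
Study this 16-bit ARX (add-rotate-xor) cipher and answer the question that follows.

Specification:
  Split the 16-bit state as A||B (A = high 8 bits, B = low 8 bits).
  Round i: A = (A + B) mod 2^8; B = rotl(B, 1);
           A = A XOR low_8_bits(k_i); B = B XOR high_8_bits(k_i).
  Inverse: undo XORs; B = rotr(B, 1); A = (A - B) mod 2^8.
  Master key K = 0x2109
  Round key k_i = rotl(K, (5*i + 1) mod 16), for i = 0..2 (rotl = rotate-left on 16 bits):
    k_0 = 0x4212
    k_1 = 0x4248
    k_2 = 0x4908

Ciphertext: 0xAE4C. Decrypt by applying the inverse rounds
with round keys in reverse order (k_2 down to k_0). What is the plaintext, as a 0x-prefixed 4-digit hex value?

s_0 = ciphertext = 0xAE4C
s_1 = InvRound(s_0, k_2) = 0x2482
s_2 = InvRound(s_1, k_1) = 0x0C60
s_3 = InvRound(s_2, k_0) = 0x0D11

0x0D11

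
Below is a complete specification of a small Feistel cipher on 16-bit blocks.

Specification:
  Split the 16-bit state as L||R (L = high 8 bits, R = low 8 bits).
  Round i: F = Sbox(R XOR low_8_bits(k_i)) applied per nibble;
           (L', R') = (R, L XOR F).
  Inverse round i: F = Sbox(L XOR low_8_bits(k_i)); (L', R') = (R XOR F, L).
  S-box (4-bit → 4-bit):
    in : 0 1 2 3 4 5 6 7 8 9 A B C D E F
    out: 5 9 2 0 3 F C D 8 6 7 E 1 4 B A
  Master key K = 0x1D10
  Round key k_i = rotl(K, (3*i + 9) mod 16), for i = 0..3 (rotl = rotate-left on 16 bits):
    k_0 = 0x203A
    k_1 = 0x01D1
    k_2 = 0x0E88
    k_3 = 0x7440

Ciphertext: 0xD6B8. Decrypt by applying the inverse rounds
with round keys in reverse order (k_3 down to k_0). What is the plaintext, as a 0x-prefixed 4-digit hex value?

0x1578

s_0 = ciphertext = 0xD6B8
s_1 = InvRound(s_0, k_3) = 0xD4D6
s_2 = InvRound(s_1, k_2) = 0x27D4
s_3 = InvRound(s_2, k_1) = 0x7827
s_4 = InvRound(s_3, k_0) = 0x1578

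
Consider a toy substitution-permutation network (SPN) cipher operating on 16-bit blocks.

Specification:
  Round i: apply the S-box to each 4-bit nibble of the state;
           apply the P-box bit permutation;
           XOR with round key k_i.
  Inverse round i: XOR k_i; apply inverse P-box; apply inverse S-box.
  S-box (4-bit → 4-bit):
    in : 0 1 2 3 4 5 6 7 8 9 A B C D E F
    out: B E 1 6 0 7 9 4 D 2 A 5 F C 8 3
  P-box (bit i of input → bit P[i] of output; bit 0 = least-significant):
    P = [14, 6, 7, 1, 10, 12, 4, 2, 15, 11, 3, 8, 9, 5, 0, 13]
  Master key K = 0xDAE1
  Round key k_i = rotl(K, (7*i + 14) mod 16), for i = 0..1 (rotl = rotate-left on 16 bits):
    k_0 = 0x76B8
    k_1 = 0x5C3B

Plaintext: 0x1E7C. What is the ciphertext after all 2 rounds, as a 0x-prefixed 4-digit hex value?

s_0 = plaintext = 0x1E7C
s_1 = Round(s_0, k_0) = 0x174B
s_2 = Round(s_1, k_1) = 0x3C92

0x3C92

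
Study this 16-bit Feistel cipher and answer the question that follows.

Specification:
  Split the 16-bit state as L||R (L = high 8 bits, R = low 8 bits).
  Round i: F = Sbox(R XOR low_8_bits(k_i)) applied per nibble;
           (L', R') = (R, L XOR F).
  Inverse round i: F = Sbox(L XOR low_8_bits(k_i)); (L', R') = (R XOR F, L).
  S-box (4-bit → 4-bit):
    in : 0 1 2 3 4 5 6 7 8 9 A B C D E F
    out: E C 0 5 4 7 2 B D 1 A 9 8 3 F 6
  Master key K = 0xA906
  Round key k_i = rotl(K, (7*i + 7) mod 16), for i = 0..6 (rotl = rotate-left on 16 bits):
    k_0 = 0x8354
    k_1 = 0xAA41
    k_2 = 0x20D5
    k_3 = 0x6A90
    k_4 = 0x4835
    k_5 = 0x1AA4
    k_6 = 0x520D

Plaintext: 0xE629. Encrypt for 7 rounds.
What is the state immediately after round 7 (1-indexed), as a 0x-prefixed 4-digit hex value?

s_0 = plaintext = 0xE629
s_1 = Round(s_0, k_0) = 0x2955
s_2 = Round(s_1, k_1) = 0x55ED
s_3 = Round(s_2, k_2) = 0xED08
s_4 = Round(s_3, k_3) = 0x08F0
s_5 = Round(s_4, k_4) = 0xF08F
s_6 = Round(s_5, k_5) = 0x8FF9
s_7 = Round(s_6, k_6) = 0xF9EB

0xF9EB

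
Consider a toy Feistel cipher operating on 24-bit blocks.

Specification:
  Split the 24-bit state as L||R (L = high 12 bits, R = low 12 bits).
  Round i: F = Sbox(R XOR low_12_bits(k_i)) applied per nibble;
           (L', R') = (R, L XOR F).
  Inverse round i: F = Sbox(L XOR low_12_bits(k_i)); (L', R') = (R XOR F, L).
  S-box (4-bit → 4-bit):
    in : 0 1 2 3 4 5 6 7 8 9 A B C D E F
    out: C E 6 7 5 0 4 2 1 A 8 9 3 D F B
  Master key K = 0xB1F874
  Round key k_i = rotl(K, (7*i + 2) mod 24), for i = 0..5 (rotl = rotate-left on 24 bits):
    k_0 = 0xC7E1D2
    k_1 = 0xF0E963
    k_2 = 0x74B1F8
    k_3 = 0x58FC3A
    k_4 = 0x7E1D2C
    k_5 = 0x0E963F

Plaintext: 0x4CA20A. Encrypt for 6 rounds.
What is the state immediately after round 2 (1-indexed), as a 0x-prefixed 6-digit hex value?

0x31BA2B

s_0 = plaintext = 0x4CA20A
s_1 = Round(s_0, k_0) = 0x20A31B
s_2 = Round(s_1, k_1) = 0x31BA2B
s_3 = Round(s_2, k_2) = 0xA2BACC
s_4 = Round(s_3, k_3) = 0xACCE9F
s_5 = Round(s_4, k_4) = 0xE9FD5B
s_6 = Round(s_5, k_5) = 0xD5B7DA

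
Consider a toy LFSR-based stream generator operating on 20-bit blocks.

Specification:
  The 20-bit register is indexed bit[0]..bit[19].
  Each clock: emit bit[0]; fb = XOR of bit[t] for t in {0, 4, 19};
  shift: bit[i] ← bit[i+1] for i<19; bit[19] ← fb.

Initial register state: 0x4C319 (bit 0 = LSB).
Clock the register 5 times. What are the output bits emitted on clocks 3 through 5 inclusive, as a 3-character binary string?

reg_0 = 0x4C319
clock 1: out=1, reg = 0x2618C
clock 2: out=0, reg = 0x130C6
clock 3: out=0, reg = 0x09863
clock 4: out=1, reg = 0x84C31
clock 5: out=1, reg = 0xC2618

011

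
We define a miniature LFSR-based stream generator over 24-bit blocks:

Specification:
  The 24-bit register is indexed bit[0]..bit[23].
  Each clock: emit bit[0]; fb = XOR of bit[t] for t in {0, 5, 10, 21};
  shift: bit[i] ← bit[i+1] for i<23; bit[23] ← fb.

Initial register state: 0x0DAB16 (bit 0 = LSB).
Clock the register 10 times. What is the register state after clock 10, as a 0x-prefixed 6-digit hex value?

reg_0 = 0x0DAB16
clock 1: out=0, reg = 0x06D58B
clock 2: out=1, reg = 0x036AC5
clock 3: out=1, reg = 0x81B562
clock 4: out=0, reg = 0x40DAB1
clock 5: out=1, reg = 0x206D58
clock 6: out=0, reg = 0x1036AC
clock 7: out=0, reg = 0x081B56
clock 8: out=0, reg = 0x040DAB
clock 9: out=1, reg = 0x8206D5
clock 10: out=1, reg = 0x41036A

0x41036A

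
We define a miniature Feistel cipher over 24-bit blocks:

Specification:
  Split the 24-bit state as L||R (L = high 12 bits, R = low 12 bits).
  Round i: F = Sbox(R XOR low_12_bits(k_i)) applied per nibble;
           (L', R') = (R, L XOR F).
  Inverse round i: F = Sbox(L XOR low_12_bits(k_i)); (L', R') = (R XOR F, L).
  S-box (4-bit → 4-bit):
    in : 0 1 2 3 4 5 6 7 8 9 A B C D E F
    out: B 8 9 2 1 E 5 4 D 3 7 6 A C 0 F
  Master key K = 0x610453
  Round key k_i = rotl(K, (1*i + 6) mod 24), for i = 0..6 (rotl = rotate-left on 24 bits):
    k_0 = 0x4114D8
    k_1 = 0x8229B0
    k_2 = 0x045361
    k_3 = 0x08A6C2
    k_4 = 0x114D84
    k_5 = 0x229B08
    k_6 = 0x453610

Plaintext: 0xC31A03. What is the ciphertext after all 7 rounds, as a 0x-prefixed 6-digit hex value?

0xF188C2

s_0 = plaintext = 0xC31A03
s_1 = Round(s_0, k_0) = 0xA03CF7
s_2 = Round(s_1, k_1) = 0xCF7417
s_3 = Round(s_2, k_2) = 0x4178B2
s_4 = Round(s_3, k_3) = 0x8B245C
s_5 = Round(s_4, k_4) = 0x45CB7F
s_6 = Round(s_5, k_5) = 0xB7FF18
s_7 = Round(s_6, k_6) = 0xF188C2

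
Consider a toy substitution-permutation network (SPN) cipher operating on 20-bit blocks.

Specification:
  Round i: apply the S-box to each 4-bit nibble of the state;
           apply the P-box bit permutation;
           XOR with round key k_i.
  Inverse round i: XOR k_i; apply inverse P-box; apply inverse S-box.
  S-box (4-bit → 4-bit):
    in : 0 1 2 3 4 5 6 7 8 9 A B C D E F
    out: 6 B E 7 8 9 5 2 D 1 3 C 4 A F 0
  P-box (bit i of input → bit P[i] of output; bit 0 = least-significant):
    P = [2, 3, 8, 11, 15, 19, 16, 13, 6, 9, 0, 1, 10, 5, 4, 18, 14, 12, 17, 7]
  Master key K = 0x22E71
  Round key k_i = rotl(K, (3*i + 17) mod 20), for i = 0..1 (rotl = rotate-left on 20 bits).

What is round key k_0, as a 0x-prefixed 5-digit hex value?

K = 0x22E71
k_0 = rotl(K, (3*0+17) mod 20) = rotl(K, 17) = 0x245CE

0x245CE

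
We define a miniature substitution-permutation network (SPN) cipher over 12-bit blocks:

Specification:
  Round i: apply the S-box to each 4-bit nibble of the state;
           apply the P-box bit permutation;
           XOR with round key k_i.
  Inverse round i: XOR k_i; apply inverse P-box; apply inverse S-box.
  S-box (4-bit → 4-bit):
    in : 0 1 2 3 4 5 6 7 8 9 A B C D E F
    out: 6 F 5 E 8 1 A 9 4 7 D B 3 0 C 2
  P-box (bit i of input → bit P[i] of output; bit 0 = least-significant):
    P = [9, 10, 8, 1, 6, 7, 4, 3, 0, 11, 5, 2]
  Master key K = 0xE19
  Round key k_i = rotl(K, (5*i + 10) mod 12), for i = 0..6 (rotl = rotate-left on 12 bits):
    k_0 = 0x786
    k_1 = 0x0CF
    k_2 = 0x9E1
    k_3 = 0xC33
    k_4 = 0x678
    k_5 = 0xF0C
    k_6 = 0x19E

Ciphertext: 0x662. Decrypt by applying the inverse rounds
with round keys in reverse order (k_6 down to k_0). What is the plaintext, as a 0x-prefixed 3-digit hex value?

0x4DC

s_0 = ciphertext = 0x662
s_1 = InvRound(s_0, k_6) = 0xE19
s_2 = InvRound(s_1, k_5) = 0x788
s_3 = InvRound(s_2, k_4) = 0x898
s_4 = InvRound(s_3, k_3) = 0x266
s_5 = InvRound(s_4, k_2) = 0xBFA
s_6 = InvRound(s_5, k_1) = 0x182
s_7 = InvRound(s_6, k_0) = 0x4DC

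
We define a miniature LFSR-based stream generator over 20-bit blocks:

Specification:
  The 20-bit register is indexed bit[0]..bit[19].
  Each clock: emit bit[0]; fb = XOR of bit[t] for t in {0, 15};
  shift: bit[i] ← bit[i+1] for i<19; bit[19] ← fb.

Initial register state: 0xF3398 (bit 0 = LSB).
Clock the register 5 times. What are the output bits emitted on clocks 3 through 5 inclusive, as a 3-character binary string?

011

reg_0 = 0xF3398
clock 1: out=0, reg = 0x799CC
clock 2: out=0, reg = 0xBCCE6
clock 3: out=0, reg = 0xDE673
clock 4: out=1, reg = 0x6F339
clock 5: out=1, reg = 0x3799C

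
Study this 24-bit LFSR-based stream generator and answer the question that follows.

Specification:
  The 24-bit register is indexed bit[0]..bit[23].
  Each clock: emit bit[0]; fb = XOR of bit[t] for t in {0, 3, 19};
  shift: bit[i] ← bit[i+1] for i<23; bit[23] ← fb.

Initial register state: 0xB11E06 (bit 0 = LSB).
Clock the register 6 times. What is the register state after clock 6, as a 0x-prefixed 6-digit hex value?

0x42C478

reg_0 = 0xB11E06
clock 1: out=0, reg = 0x588F03
clock 2: out=1, reg = 0x2C4781
clock 3: out=1, reg = 0x1623C0
clock 4: out=0, reg = 0x0B11E0
clock 5: out=0, reg = 0x8588F0
clock 6: out=0, reg = 0x42C478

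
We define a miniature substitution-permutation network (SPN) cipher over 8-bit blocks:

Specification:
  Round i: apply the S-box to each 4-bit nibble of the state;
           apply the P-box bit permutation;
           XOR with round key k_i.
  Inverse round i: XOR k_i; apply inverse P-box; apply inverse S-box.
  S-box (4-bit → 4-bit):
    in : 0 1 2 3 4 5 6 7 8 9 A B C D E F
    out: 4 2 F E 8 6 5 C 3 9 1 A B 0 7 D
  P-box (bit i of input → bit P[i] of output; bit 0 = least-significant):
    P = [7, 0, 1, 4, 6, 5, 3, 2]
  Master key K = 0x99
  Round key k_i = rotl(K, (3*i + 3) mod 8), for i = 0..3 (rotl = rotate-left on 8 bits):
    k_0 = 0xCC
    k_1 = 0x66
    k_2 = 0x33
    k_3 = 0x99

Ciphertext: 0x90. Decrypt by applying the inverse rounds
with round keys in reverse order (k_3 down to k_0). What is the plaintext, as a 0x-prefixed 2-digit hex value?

0x95

s_0 = ciphertext = 0x90
s_1 = InvRound(s_0, k_3) = 0x01
s_2 = InvRound(s_1, k_2) = 0x17
s_3 = InvRound(s_2, k_1) = 0x8B
s_4 = InvRound(s_3, k_0) = 0x95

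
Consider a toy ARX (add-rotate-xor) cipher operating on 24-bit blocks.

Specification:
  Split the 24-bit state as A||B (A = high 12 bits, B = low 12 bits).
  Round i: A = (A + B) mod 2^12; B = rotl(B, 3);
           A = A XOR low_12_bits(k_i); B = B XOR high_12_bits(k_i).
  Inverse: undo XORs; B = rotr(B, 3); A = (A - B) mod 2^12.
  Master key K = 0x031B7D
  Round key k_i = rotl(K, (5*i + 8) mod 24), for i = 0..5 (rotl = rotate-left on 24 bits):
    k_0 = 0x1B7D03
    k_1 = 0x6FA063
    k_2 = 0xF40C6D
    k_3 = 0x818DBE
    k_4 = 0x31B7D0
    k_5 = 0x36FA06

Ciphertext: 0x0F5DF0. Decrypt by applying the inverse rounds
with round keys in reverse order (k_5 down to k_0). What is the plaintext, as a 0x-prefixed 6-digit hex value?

0x50932B

s_0 = ciphertext = 0x0F5DF0
s_1 = InvRound(s_0, k_5) = 0xB20FD3
s_2 = InvRound(s_1, k_4) = 0xB57199
s_3 = InvRound(s_2, k_3) = 0x3B9330
s_4 = InvRound(s_3, k_2) = 0xE4618E
s_5 = InvRound(s_4, k_1) = 0x5378EE
s_6 = InvRound(s_5, k_0) = 0x50932B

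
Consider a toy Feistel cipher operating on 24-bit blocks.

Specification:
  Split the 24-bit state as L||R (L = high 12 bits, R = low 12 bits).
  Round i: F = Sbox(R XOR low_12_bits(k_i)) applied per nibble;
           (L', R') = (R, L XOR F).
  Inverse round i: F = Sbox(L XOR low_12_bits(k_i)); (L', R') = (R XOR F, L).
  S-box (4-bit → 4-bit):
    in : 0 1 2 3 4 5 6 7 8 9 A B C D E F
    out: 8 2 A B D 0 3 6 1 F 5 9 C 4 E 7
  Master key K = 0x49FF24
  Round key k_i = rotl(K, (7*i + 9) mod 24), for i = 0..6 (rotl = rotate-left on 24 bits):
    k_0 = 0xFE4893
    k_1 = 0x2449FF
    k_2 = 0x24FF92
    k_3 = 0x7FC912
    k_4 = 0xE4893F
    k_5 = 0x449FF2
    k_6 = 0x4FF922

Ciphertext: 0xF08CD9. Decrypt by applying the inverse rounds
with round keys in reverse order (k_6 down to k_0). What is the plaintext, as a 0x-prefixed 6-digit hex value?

s_0 = ciphertext = 0xF08CD9
s_1 = InvRound(s_0, k_6) = 0xF7CF08
s_2 = InvRound(s_1, k_5) = 0x716F7C
s_3 = InvRound(s_2, k_4) = 0x1D3716
s_4 = InvRound(s_3, k_3) = 0x6D41D3
s_5 = InvRound(s_4, k_2) = 0xE006D4
s_6 = InvRound(s_5, k_1) = 0x0A3E00
s_7 = InvRound(s_6, k_0) = 0xFB80A3

0xFB80A3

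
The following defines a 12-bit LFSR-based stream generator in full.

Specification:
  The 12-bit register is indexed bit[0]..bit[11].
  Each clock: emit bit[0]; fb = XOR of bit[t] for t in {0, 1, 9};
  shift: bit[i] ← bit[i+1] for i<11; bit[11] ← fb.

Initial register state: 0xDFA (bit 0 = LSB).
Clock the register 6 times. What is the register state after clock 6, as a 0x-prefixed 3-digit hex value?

reg_0 = 0xDFA
clock 1: out=0, reg = 0xEFD
clock 2: out=1, reg = 0x77E
clock 3: out=0, reg = 0x3BF
clock 4: out=1, reg = 0x9DF
clock 5: out=1, reg = 0x4EF
clock 6: out=1, reg = 0x277

0x277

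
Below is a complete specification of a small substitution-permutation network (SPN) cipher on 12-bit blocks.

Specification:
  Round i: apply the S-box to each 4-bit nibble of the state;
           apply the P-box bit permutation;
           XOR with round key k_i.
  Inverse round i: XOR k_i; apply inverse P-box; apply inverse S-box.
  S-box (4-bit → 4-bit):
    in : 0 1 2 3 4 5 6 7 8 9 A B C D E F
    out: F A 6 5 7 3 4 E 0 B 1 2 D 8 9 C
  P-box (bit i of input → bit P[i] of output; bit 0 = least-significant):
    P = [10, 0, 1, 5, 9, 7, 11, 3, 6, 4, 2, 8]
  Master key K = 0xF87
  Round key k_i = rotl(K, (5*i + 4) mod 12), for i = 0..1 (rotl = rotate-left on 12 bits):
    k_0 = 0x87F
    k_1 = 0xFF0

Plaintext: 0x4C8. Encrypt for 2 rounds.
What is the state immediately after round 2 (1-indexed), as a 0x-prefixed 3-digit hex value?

s_0 = plaintext = 0x4C8
s_1 = Round(s_0, k_0) = 0x223
s_2 = Round(s_1, k_1) = 0x366

0x366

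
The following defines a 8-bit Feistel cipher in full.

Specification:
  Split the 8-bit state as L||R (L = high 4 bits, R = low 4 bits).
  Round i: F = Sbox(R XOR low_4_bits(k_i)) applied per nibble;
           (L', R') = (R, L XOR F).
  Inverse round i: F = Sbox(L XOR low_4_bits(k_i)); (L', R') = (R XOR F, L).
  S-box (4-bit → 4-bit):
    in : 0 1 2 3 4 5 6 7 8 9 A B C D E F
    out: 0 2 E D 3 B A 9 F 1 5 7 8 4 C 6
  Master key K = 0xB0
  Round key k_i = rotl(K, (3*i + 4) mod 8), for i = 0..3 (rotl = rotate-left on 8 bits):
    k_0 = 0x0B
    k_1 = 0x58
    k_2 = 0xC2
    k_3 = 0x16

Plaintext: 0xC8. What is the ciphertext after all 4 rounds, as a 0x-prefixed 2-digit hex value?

s_0 = plaintext = 0xC8
s_1 = Round(s_0, k_0) = 0x81
s_2 = Round(s_1, k_1) = 0x19
s_3 = Round(s_2, k_2) = 0x96
s_4 = Round(s_3, k_3) = 0x69

0x69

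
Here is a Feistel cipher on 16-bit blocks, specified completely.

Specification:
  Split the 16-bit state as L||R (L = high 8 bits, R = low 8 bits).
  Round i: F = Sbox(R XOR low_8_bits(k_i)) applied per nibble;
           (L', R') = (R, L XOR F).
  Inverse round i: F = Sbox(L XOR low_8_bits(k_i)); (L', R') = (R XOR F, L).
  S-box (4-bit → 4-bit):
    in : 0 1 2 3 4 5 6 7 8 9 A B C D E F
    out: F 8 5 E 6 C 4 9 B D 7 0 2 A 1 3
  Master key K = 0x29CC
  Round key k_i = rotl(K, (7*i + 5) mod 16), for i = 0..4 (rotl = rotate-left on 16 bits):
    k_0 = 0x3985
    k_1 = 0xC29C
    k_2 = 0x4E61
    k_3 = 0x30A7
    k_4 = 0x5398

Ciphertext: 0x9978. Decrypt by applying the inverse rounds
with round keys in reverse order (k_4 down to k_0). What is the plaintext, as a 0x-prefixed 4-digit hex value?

0x0686

s_0 = ciphertext = 0x9978
s_1 = InvRound(s_0, k_4) = 0x8099
s_2 = InvRound(s_1, k_3) = 0xC080
s_3 = InvRound(s_2, k_2) = 0xF8C0
s_4 = InvRound(s_3, k_1) = 0x86F8
s_5 = InvRound(s_4, k_0) = 0x0686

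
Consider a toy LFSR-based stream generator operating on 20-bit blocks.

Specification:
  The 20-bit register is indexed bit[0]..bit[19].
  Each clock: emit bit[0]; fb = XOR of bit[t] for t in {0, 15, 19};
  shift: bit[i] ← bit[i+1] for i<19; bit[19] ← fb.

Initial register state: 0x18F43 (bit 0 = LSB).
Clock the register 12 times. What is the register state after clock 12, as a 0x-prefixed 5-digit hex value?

reg_0 = 0x18F43
clock 1: out=1, reg = 0x0C7A1
clock 2: out=1, reg = 0x063D0
clock 3: out=0, reg = 0x031E8
clock 4: out=0, reg = 0x018F4
clock 5: out=0, reg = 0x00C7A
clock 6: out=0, reg = 0x0063D
clock 7: out=1, reg = 0x8031E
clock 8: out=0, reg = 0xC018F
clock 9: out=1, reg = 0x600C7
clock 10: out=1, reg = 0xB0063
clock 11: out=1, reg = 0x58031
clock 12: out=1, reg = 0x2C018

0x2C018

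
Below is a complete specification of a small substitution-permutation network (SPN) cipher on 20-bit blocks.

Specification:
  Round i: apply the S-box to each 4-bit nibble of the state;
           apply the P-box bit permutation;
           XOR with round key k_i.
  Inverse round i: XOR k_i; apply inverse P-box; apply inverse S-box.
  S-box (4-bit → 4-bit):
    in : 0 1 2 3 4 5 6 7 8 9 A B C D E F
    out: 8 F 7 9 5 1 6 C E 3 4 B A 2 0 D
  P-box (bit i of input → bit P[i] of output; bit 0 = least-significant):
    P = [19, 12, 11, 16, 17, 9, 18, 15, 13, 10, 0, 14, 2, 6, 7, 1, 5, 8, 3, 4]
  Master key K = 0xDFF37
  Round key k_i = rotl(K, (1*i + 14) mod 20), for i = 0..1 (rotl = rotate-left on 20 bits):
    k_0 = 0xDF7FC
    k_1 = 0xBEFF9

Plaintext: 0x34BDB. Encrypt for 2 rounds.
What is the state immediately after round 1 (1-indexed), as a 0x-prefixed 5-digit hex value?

0x48148

s_0 = plaintext = 0x34BDB
s_1 = Round(s_0, k_0) = 0x48148
s_2 = Round(s_1, k_1) = 0xC9312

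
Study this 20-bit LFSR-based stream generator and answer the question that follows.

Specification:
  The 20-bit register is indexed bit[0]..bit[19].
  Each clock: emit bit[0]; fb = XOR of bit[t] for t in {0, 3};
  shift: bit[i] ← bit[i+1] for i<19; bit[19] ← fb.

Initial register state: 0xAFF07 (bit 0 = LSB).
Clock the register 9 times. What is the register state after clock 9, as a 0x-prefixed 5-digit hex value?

reg_0 = 0xAFF07
clock 1: out=1, reg = 0xD7F83
clock 2: out=1, reg = 0xEBFC1
clock 3: out=1, reg = 0xF5FE0
clock 4: out=0, reg = 0x7AFF0
clock 5: out=0, reg = 0x3D7F8
clock 6: out=0, reg = 0x9EBFC
clock 7: out=0, reg = 0xCF5FE
clock 8: out=0, reg = 0xE7AFF
clock 9: out=1, reg = 0x73D7F

0x73D7F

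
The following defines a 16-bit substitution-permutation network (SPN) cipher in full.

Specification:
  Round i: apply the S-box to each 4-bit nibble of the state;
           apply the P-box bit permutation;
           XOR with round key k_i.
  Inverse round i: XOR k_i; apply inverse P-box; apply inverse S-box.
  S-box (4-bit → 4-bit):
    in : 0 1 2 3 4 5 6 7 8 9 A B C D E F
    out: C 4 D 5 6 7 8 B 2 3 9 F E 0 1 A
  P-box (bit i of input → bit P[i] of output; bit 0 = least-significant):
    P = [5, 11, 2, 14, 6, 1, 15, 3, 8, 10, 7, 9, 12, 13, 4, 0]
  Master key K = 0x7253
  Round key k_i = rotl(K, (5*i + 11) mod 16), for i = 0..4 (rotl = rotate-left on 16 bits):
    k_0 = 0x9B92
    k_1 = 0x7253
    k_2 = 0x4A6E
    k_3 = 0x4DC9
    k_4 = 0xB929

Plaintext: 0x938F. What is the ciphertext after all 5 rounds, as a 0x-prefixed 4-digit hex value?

0x1B4F

s_0 = plaintext = 0x938F
s_1 = Round(s_0, k_0) = 0xE210
s_2 = Round(s_1, k_1) = 0xA1D7
s_3 = Round(s_2, k_2) = 0x12CF
s_4 = Round(s_3, k_3) = 0x8653
s_5 = Round(s_4, k_4) = 0x1B4F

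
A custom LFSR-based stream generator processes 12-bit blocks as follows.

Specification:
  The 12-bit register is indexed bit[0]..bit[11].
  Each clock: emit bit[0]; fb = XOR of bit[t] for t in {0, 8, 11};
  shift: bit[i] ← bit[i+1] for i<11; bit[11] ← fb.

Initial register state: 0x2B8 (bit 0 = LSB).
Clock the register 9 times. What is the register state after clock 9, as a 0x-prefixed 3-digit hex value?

0x5B1

reg_0 = 0x2B8
clock 1: out=0, reg = 0x15C
clock 2: out=0, reg = 0x8AE
clock 3: out=0, reg = 0xC57
clock 4: out=1, reg = 0x62B
clock 5: out=1, reg = 0xB15
clock 6: out=1, reg = 0xD8A
clock 7: out=0, reg = 0x6C5
clock 8: out=1, reg = 0xB62
clock 9: out=0, reg = 0x5B1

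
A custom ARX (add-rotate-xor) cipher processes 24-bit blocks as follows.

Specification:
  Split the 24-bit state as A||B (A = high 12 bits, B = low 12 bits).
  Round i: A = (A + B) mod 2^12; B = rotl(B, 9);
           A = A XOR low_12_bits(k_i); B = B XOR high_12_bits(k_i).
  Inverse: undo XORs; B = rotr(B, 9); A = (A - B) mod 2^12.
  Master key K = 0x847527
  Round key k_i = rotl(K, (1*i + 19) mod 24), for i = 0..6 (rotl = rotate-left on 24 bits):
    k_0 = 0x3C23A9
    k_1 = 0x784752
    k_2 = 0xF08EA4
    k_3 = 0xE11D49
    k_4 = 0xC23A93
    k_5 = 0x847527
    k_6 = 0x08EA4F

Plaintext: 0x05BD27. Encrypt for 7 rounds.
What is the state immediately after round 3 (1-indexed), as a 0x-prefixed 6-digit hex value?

0x96FE49

s_0 = plaintext = 0x05BD27
s_1 = Round(s_0, k_0) = 0xE2BC66
s_2 = Round(s_1, k_1) = 0xDC3A08
s_3 = Round(s_2, k_2) = 0x96FE49
s_4 = Round(s_3, k_3) = 0xAF1DD8
s_5 = Round(s_4, k_4) = 0x25AD98
s_6 = Round(s_5, k_5) = 0xAD59F4
s_7 = Round(s_6, k_6) = 0xE869B0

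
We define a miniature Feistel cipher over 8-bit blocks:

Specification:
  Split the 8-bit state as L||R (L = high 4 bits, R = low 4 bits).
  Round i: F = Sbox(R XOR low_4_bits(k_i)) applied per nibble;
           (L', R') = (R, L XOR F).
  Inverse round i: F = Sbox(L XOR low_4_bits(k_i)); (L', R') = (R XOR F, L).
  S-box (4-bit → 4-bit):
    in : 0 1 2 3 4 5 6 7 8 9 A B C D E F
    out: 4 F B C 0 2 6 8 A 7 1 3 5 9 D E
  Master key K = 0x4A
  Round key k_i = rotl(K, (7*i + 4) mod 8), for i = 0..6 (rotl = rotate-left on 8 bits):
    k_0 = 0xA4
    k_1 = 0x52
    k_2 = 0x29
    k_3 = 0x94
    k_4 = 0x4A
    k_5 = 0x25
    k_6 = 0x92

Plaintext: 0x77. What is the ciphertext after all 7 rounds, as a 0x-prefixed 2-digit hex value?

0x37

s_0 = plaintext = 0x77
s_1 = Round(s_0, k_0) = 0x7B
s_2 = Round(s_1, k_1) = 0xB0
s_3 = Round(s_2, k_2) = 0x0C
s_4 = Round(s_3, k_3) = 0xCA
s_5 = Round(s_4, k_4) = 0xA8
s_6 = Round(s_5, k_5) = 0x83
s_7 = Round(s_6, k_6) = 0x37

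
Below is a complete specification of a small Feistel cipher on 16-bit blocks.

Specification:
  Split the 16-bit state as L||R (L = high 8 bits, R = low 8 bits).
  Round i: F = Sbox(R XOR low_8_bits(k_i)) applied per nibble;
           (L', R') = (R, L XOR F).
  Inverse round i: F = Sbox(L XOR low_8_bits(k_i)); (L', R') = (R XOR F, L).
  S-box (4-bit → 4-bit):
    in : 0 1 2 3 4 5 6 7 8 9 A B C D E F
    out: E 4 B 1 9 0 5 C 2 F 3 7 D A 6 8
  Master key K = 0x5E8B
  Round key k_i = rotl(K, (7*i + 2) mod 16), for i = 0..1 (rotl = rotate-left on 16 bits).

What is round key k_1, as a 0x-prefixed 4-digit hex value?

K = 0x5E8B
k_0 = rotl(K, (7*0+2) mod 16) = rotl(K, 2) = 0x7A2D
k_1 = rotl(K, (7*1+2) mod 16) = rotl(K, 9) = 0x16BD

0x16BD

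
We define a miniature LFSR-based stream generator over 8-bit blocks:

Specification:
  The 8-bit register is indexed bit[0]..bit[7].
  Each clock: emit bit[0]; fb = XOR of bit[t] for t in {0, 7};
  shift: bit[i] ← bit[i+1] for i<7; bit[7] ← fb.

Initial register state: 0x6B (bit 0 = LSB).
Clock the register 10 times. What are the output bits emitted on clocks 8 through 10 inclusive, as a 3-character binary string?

reg_0 = 0x6B
clock 1: out=1, reg = 0xB5
clock 2: out=1, reg = 0x5A
clock 3: out=0, reg = 0x2D
clock 4: out=1, reg = 0x96
clock 5: out=0, reg = 0xCB
clock 6: out=1, reg = 0x65
clock 7: out=1, reg = 0xB2
clock 8: out=0, reg = 0xD9
clock 9: out=1, reg = 0x6C
clock 10: out=0, reg = 0x36

010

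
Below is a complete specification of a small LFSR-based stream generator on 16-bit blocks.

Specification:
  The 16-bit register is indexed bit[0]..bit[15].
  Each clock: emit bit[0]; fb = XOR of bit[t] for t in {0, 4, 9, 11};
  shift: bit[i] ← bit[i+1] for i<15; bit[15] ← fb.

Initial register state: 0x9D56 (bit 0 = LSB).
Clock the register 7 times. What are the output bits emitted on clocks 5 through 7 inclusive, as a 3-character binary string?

101

reg_0 = 0x9D56
clock 1: out=0, reg = 0x4EAB
clock 2: out=1, reg = 0xA755
clock 3: out=1, reg = 0xD3AA
clock 4: out=0, reg = 0xE9D5
clock 5: out=1, reg = 0xF4EA
clock 6: out=0, reg = 0x7A75
clock 7: out=1, reg = 0x3D3A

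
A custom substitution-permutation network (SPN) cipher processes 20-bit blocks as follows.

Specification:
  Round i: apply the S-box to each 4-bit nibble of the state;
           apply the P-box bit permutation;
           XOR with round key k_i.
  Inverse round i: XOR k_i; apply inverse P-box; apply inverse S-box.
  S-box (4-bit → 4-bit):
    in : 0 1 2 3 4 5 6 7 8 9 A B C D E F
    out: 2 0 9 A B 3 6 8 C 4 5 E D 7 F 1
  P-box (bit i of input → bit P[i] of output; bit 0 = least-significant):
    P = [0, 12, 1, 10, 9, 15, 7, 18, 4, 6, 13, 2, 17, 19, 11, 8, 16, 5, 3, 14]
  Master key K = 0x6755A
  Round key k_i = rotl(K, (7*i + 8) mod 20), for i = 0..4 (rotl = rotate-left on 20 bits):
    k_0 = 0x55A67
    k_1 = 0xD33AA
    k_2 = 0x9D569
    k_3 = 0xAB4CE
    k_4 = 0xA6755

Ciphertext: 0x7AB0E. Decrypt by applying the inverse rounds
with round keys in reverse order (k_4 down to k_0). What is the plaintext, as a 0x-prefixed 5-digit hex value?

0xE20BD

s_0 = ciphertext = 0x7AB0E
s_1 = InvRound(s_0, k_4) = 0xC653C
s_2 = InvRound(s_1, k_3) = 0x325B6
s_3 = InvRound(s_2, k_2) = 0x85E6D
s_4 = InvRound(s_3, k_1) = 0x28B8C
s_5 = InvRound(s_4, k_0) = 0xE20BD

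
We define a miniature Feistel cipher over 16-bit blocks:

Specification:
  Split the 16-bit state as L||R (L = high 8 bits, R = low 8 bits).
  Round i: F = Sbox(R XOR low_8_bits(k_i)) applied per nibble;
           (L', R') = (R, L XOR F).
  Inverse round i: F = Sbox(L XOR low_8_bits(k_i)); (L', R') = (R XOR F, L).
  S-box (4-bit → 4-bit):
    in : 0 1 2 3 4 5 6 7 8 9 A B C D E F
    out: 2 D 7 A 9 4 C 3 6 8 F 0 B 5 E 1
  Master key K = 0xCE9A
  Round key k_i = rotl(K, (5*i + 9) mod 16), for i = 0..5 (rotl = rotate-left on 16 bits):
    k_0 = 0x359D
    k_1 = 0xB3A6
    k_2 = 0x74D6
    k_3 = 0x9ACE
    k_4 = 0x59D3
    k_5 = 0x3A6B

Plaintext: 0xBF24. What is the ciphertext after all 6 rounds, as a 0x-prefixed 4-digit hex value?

s_0 = plaintext = 0xBF24
s_1 = Round(s_0, k_0) = 0x24B7
s_2 = Round(s_1, k_1) = 0xB7F9
s_3 = Round(s_2, k_2) = 0xF9C6
s_4 = Round(s_3, k_3) = 0xC6DF
s_5 = Round(s_4, k_4) = 0xDFED
s_6 = Round(s_5, k_5) = 0xEDB3

0xEDB3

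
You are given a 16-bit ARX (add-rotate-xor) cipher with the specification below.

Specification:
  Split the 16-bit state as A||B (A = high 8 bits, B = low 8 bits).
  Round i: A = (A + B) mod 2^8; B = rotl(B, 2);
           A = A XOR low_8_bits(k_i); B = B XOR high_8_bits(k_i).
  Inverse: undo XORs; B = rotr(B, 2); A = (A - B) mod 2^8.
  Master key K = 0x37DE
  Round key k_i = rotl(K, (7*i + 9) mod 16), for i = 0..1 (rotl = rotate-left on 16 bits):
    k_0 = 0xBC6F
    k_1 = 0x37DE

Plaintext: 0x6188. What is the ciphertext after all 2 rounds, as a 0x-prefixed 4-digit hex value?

0xFA4D

s_0 = plaintext = 0x6188
s_1 = Round(s_0, k_0) = 0x869E
s_2 = Round(s_1, k_1) = 0xFA4D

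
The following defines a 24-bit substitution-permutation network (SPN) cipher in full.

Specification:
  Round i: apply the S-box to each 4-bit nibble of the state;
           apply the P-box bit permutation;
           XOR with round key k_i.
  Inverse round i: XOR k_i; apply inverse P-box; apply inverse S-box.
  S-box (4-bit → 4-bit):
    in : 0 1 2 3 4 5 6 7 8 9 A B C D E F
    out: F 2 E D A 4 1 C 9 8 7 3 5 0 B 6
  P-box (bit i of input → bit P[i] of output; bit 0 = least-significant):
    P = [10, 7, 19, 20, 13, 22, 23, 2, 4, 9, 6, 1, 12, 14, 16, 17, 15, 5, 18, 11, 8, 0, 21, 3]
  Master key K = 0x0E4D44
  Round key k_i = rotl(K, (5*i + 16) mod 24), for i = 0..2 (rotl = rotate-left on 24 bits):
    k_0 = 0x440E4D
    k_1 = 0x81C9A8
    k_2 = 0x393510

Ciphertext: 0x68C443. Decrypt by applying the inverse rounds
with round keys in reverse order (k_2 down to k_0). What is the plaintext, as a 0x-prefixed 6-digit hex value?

0xC17D38

s_0 = ciphertext = 0x68C443
s_1 = InvRound(s_0, k_2) = 0xB6A3B9
s_2 = InvRound(s_1, k_1) = 0xF72B69
s_3 = InvRound(s_2, k_0) = 0xC17D38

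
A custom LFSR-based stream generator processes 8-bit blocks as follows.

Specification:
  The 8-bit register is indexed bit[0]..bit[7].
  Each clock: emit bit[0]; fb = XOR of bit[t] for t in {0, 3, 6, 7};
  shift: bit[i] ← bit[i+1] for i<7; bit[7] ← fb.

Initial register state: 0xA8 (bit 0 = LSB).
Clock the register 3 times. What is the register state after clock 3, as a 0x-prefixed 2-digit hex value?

0x55

reg_0 = 0xA8
clock 1: out=0, reg = 0x54
clock 2: out=0, reg = 0xAA
clock 3: out=0, reg = 0x55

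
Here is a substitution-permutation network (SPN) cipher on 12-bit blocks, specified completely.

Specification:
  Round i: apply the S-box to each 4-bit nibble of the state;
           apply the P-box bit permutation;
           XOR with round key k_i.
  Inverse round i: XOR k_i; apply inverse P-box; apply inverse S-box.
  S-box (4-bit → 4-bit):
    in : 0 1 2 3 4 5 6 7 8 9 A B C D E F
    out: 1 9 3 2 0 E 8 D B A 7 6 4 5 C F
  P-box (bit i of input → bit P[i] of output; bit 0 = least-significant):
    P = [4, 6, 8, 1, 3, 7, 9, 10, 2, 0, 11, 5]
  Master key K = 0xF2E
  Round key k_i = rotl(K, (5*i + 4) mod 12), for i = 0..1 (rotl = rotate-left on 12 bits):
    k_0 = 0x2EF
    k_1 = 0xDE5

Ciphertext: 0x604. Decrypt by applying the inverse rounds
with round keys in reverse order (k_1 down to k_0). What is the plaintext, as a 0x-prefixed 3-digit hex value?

s_0 = ciphertext = 0x604
s_1 = InvRound(s_0, k_1) = 0x5BB
s_2 = InvRound(s_1, k_0) = 0x0EA

0x0EA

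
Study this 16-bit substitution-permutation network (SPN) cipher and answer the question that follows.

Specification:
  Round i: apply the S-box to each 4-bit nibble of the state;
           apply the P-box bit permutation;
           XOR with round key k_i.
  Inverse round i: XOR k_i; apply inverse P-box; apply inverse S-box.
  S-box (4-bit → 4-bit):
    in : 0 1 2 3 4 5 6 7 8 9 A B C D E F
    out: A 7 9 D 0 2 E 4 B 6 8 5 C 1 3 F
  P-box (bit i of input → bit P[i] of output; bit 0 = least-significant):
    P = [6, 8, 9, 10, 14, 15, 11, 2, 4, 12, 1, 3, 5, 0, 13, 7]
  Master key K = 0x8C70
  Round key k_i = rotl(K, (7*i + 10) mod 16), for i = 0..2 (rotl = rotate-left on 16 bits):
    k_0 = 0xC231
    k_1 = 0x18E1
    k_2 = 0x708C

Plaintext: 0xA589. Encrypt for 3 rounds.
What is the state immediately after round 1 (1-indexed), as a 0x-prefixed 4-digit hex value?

s_0 = plaintext = 0xA589
s_1 = Round(s_0, k_0) = 0x11B5
s_2 = Round(s_1, k_1) = 0x61D2
s_3 = Round(s_2, k_2) = 0x045F

0x11B5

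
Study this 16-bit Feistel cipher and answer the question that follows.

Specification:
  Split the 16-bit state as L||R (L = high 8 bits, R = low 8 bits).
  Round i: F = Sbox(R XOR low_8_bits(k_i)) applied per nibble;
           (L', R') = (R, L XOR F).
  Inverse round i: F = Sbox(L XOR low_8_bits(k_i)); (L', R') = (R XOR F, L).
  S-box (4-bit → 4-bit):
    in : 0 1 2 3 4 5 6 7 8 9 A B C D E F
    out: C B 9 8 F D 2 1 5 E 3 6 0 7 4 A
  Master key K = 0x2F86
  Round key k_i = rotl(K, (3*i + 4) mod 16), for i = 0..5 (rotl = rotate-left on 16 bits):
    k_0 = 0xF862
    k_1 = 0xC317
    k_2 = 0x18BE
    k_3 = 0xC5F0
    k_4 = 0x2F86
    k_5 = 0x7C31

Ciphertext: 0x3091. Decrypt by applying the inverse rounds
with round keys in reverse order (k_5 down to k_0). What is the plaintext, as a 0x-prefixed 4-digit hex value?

s_0 = ciphertext = 0x3091
s_1 = InvRound(s_0, k_5) = 0x5A30
s_2 = InvRound(s_1, k_4) = 0x405A
s_3 = InvRound(s_2, k_3) = 0x3640
s_4 = InvRound(s_3, k_2) = 0x1536
s_5 = InvRound(s_4, k_1) = 0xFF15
s_6 = InvRound(s_5, k_0) = 0xF2FF

0xF2FF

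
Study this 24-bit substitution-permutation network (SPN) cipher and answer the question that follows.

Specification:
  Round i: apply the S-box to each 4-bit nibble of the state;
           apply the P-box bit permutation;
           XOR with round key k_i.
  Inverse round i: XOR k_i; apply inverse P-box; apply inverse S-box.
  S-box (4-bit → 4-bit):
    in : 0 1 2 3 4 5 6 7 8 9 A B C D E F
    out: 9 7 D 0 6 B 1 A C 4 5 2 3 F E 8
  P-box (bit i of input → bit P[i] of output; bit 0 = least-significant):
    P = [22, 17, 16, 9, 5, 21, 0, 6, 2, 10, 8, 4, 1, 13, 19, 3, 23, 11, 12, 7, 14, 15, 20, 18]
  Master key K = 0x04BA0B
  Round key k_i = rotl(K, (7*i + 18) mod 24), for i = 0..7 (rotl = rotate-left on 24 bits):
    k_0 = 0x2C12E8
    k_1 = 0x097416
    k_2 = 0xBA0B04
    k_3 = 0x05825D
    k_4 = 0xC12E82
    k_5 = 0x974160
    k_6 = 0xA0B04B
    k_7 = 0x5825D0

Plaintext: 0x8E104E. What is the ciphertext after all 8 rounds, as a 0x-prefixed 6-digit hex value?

s_0 = plaintext = 0x8E104E
s_1 = Round(s_0, k_0) = 0x13287F
s_2 = Round(s_1, k_1) = 0x31B74C
s_3 = Round(s_2, k_2) = 0x583715
s_4 = Round(s_3, k_3) = 0x6354EC
s_5 = Round(s_4, k_4) = 0xA34BC9
s_6 = Round(s_5, k_5) = 0xAE2540
s_7 = Round(s_6, k_6) = 0xD8EED4
s_8 = Round(s_7, k_7) = 0x67D029

0x67D029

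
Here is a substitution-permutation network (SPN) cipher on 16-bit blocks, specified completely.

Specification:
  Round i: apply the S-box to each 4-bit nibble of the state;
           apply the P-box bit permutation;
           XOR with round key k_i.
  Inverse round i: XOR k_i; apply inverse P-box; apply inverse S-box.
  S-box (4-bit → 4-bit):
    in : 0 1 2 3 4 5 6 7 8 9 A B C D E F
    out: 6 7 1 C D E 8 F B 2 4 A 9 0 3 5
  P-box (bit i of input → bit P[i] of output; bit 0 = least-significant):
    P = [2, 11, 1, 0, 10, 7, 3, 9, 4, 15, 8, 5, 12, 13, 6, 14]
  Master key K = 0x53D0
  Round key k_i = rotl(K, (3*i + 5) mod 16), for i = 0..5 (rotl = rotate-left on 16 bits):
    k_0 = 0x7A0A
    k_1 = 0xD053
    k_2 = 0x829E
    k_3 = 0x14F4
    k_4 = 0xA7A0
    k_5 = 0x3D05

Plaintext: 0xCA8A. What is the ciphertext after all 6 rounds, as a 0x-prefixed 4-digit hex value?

s_0 = plaintext = 0xCA8A
s_1 = Round(s_0, k_0) = 0x2D88
s_2 = Round(s_1, k_1) = 0xCED6
s_3 = Round(s_2, k_2) = 0x528F
s_4 = Round(s_3, k_3) = 0x7222
s_5 = Round(s_4, k_4) = 0xD3F4
s_6 = Round(s_5, k_5) = 0x382A

0x382A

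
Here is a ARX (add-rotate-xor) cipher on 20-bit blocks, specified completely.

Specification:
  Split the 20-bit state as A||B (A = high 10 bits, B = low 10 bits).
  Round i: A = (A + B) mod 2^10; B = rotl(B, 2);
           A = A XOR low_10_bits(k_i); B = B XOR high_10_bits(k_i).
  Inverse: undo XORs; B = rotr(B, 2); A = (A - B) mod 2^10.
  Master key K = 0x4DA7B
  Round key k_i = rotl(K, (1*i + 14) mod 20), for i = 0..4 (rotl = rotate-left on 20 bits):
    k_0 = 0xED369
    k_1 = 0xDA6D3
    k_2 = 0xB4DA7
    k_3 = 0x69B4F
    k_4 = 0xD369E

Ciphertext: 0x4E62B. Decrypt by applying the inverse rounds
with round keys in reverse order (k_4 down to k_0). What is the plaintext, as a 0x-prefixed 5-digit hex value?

0x5245F

s_0 = ciphertext = 0x4E62B
s_1 = InvRound(s_0, k_4) = 0x53A59
s_2 = InvRound(s_1, k_3) = 0x80BFF
s_3 = InvRound(s_2, k_2) = 0xD684B
s_4 = InvRound(s_3, k_1) = 0xB06C8
s_5 = InvRound(s_4, k_0) = 0x5245F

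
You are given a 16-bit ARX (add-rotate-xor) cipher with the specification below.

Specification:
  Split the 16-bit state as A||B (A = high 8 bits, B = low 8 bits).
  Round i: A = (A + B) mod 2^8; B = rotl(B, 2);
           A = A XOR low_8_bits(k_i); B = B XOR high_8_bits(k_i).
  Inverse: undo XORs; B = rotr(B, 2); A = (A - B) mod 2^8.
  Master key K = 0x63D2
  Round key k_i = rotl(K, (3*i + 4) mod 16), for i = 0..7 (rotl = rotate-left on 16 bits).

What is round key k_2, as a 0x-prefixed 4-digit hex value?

K = 0x63D2
k_0 = rotl(K, (3*0+4) mod 16) = rotl(K, 4) = 0x3D26
k_1 = rotl(K, (3*1+4) mod 16) = rotl(K, 7) = 0xE931
k_2 = rotl(K, (3*2+4) mod 16) = rotl(K, 10) = 0x498F

0x498F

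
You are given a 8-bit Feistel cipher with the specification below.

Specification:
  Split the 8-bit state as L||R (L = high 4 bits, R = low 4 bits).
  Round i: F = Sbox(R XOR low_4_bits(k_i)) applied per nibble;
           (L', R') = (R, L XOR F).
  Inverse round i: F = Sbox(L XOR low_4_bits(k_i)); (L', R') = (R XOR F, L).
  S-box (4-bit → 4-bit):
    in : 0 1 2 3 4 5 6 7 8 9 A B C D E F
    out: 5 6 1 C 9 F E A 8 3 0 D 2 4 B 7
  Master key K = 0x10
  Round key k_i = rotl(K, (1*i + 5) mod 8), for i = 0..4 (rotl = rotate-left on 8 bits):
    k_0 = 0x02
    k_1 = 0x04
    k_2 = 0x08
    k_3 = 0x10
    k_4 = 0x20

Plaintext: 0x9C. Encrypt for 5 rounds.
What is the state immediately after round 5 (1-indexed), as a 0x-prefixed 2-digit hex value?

s_0 = plaintext = 0x9C
s_1 = Round(s_0, k_0) = 0xC2
s_2 = Round(s_1, k_1) = 0x22
s_3 = Round(s_2, k_2) = 0x22
s_4 = Round(s_3, k_3) = 0x23
s_5 = Round(s_4, k_4) = 0x3E

0x3E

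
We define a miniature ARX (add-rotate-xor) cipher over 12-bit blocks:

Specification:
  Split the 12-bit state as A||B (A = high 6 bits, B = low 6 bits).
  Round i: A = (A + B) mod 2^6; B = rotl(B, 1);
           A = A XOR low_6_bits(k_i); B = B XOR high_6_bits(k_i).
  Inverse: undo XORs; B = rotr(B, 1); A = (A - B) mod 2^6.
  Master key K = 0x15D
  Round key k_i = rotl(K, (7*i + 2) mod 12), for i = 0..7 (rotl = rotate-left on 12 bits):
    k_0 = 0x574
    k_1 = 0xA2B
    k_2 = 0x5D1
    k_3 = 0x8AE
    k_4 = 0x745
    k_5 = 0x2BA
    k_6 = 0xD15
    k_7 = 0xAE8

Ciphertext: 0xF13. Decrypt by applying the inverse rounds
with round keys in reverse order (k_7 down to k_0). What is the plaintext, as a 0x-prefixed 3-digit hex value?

0xA34

s_0 = ciphertext = 0xF13
s_1 = InvRound(s_0, k_7) = 0xE1C
s_2 = InvRound(s_1, k_6) = 0x654
s_3 = InvRound(s_2, k_5) = 0x50F
s_4 = InvRound(s_3, k_4) = 0x209
s_5 = InvRound(s_4, k_3) = 0xC75
s_6 = InvRound(s_5, k_2) = 0x3D1
s_7 = InvRound(s_6, k_1) = 0xA3C
s_8 = InvRound(s_7, k_0) = 0xA34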